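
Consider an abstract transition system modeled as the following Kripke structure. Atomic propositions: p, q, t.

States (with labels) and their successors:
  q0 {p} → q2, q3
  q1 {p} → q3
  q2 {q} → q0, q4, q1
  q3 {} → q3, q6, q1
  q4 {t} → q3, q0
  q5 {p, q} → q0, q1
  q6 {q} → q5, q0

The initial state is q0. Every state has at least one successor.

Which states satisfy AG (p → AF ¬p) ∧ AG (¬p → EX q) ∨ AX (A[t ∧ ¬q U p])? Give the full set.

States satisfying p → AF ¬p: {q0, q1, q2, q3, q4, q5, q6}.
States satisfying AG (p → AF ¬p): {q0, q1, q2, q3, q4, q5, q6}.
States satisfying ¬p → EX q: {q0, q1, q3, q5, q6}.
States satisfying AG (¬p → EX q): ∅.
States satisfying AG (p → AF ¬p) ∧ AG (¬p → EX q): ∅.
States satisfying A[t ∧ ¬q U p]: {q0, q1, q5}.
States satisfying AX (A[t ∧ ¬q U p]): {q5, q6}.
States satisfying AG (p → AF ¬p) ∧ AG (¬p → EX q) ∨ AX (A[t ∧ ¬q U p]): {q5, q6}.

{q5, q6}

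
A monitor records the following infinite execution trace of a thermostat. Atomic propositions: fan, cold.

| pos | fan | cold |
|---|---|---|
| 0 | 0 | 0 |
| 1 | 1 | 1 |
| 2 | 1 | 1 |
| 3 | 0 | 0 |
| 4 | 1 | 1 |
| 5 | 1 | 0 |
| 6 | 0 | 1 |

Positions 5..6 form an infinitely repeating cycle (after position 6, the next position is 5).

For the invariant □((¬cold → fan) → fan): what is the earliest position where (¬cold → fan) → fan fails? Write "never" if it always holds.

Check (¬cold → fan) → fan at each position in order: 0 ✓, 1 ✓, 2 ✓, 3 ✓, 4 ✓, 5 ✓.
At position 6 the labels are {cold}, so (¬cold → fan) → fan is false there. This is the first violation.

6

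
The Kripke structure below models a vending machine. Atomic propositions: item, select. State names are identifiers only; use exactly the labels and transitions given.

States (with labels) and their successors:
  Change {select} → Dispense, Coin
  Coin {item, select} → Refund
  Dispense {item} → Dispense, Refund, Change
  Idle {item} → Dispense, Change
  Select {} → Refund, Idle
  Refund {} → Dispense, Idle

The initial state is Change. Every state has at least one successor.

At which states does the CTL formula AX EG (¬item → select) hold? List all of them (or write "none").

States satisfying EG (¬item → select): {Change, Dispense, Idle}.
States satisfying AX EG (¬item → select): {Idle, Refund}.

{Idle, Refund}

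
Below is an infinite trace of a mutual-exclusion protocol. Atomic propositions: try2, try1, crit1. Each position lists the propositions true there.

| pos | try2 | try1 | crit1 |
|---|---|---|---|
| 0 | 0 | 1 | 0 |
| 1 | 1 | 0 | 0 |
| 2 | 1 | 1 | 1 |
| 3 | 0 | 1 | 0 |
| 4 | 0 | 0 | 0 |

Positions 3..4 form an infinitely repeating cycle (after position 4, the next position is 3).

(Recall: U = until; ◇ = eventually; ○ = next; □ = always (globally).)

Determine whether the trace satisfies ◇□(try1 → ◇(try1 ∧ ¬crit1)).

□(try1 → ◇(try1 ∧ ¬crit1)) holds at position 0, which is reachable from 0, so ◇□(try1 → ◇(try1 ∧ ¬crit1)) holds.

Holds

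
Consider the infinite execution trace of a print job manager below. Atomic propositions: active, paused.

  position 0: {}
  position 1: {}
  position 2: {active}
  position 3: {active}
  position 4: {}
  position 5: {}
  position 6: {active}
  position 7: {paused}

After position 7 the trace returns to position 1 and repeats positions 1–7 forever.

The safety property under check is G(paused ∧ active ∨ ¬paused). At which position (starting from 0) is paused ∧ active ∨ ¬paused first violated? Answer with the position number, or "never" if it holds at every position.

Check paused ∧ active ∨ ¬paused at each position in order: 0 ✓, 1 ✓, 2 ✓, 3 ✓, 4 ✓, 5 ✓, 6 ✓.
At position 7 the labels are {paused}, so paused ∧ active ∨ ¬paused is false there. This is the first violation.

7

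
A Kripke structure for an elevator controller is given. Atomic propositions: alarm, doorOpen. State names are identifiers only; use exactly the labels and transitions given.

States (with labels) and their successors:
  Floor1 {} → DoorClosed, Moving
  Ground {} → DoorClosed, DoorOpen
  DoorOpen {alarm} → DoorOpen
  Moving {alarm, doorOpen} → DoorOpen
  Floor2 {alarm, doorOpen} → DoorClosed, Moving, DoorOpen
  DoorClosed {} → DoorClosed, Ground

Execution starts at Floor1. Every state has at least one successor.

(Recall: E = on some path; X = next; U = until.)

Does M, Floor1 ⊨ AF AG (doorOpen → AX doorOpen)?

Holds

States satisfying AG (doorOpen → AX doorOpen): {Ground, DoorOpen, DoorClosed}.
States satisfying AF AG (doorOpen → AX doorOpen): {Floor1, Ground, DoorOpen, Moving, Floor2, DoorClosed}.
Floor1 ∈ Sat(AF AG (doorOpen → AX doorOpen)).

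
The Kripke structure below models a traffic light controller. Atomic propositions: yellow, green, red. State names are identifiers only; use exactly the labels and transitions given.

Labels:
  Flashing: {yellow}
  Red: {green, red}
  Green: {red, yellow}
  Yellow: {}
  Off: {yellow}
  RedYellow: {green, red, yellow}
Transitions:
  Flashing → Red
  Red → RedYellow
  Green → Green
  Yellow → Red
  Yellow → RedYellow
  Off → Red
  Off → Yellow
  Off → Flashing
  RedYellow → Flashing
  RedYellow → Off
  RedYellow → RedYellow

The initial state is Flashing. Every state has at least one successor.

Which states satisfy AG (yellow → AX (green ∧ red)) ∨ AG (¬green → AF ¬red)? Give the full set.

{Flashing, Red, Yellow, Off, RedYellow}

States satisfying yellow → AX (green ∧ red): {Flashing, Red, Yellow}.
States satisfying AG (yellow → AX (green ∧ red)): ∅.
States satisfying ¬green → AF ¬red: {Flashing, Red, Yellow, Off, RedYellow}.
States satisfying AG (¬green → AF ¬red): {Flashing, Red, Yellow, Off, RedYellow}.
States satisfying AG (yellow → AX (green ∧ red)) ∨ AG (¬green → AF ¬red): {Flashing, Red, Yellow, Off, RedYellow}.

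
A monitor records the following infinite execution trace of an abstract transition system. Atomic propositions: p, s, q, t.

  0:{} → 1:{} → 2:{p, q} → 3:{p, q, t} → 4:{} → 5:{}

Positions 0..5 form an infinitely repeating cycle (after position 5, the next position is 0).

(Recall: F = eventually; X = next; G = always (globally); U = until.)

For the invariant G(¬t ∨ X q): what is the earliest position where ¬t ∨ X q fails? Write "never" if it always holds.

Check ¬t ∨ X q at each position in order: 0 ✓, 1 ✓, 2 ✓.
At position 3 the labels are {p, q, t} and the next position 4 has {}, so ¬t ∨ X q is false there. This is the first violation.

3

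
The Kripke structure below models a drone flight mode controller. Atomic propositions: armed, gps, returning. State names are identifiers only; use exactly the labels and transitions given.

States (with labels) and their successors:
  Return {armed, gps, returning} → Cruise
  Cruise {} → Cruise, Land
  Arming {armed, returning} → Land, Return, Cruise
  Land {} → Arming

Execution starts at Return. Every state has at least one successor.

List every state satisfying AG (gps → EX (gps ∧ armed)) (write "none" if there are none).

none

States satisfying gps → EX (gps ∧ armed): {Cruise, Arming, Land}.
States satisfying AG (gps → EX (gps ∧ armed)): ∅.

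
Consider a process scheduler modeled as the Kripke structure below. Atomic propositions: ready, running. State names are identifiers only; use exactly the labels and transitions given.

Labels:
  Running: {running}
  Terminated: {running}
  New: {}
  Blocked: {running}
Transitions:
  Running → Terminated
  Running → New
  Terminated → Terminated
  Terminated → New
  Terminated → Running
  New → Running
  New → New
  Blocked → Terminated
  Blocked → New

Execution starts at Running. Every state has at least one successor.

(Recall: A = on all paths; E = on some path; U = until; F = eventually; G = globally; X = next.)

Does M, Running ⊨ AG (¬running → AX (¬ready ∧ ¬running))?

Does not hold

States satisfying ¬running → AX (¬ready ∧ ¬running): {Running, Terminated, Blocked}.
States satisfying AG (¬running → AX (¬ready ∧ ¬running)): ∅.
New is reachable from Running and violates ¬running → AX (¬ready ∧ ¬running), so AG fails at Running.
Running ∉ Sat(AG (¬running → AX (¬ready ∧ ¬running))).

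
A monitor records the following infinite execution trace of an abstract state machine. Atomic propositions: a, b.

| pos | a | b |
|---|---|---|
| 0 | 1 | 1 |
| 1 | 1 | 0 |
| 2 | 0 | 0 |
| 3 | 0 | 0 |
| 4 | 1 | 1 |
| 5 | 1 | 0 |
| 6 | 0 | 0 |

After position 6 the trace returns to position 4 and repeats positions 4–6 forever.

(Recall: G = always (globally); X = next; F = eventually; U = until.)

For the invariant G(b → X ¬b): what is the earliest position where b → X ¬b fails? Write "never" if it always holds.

never

b → X ¬b holds at every position 0..6, and those are all the positions the trace ever visits, so the invariant G(b → X ¬b) is never violated.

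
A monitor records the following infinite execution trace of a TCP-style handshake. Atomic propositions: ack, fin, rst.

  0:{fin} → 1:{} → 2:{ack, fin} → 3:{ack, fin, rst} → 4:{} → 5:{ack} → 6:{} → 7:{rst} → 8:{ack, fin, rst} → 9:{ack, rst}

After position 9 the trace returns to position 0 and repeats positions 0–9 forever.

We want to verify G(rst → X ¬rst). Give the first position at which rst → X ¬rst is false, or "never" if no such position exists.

Check rst → X ¬rst at each position in order: 0 ✓, 1 ✓, 2 ✓, 3 ✓, 4 ✓, 5 ✓, 6 ✓.
At position 7 the labels are {rst} and the next position 8 has {ack, fin, rst}, so rst → X ¬rst is false there. This is the first violation.

7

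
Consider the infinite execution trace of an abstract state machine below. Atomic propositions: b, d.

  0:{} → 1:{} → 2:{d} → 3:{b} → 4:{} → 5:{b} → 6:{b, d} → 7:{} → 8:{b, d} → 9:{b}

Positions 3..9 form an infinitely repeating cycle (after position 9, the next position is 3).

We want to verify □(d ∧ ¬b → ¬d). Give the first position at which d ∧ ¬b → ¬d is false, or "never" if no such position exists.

2

Check d ∧ ¬b → ¬d at each position in order: 0 ✓, 1 ✓.
At position 2 the labels are {d}, so d ∧ ¬b → ¬d is false there. This is the first violation.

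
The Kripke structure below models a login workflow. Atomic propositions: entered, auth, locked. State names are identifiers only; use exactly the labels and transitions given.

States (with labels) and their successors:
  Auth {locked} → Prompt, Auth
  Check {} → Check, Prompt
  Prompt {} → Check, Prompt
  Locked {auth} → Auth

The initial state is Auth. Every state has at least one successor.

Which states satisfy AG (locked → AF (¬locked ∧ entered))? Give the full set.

States satisfying locked → AF (¬locked ∧ entered): {Check, Prompt, Locked}.
States satisfying AG (locked → AF (¬locked ∧ entered)): {Check, Prompt}.

{Check, Prompt}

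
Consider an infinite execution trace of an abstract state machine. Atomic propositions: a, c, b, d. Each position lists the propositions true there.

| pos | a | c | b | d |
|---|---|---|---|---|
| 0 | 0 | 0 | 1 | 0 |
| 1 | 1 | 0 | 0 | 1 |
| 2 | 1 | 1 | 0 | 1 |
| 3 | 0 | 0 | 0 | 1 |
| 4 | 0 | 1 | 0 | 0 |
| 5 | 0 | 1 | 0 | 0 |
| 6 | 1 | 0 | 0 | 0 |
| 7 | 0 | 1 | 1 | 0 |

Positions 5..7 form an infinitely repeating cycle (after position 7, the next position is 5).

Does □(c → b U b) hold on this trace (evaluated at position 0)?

c → b U b must hold at every position from 0 onward. It fails at position 2, so □(c → b U b) is false.
Positions where c holds: 2, 4, 5, 7.
Check b U b at each: 2→fails, 4→fails, 5→fails, 7→ok.

Violated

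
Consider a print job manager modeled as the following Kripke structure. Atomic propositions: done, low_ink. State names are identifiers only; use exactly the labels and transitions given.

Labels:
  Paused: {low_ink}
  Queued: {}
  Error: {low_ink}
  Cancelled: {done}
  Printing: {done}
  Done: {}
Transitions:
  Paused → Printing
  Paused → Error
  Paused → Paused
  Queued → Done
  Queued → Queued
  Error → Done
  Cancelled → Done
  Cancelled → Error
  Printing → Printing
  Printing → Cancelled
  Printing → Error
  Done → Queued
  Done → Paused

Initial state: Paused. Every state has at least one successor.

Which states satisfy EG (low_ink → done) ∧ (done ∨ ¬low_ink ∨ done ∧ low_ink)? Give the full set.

{Queued, Cancelled, Printing, Done}

States satisfying low_ink → done: {Queued, Cancelled, Printing, Done}.
States satisfying EG (low_ink → done): {Queued, Cancelled, Printing, Done}.
States satisfying ¬low_ink: {Queued, Cancelled, Printing, Done}.
States satisfying done ∨ ¬low_ink: {Queued, Cancelled, Printing, Done}.
States satisfying done ∧ low_ink: ∅.
States satisfying done ∨ ¬low_ink ∨ done ∧ low_ink: {Queued, Cancelled, Printing, Done}.
States satisfying EG (low_ink → done) ∧ (done ∨ ¬low_ink ∨ done ∧ low_ink): {Queued, Cancelled, Printing, Done}.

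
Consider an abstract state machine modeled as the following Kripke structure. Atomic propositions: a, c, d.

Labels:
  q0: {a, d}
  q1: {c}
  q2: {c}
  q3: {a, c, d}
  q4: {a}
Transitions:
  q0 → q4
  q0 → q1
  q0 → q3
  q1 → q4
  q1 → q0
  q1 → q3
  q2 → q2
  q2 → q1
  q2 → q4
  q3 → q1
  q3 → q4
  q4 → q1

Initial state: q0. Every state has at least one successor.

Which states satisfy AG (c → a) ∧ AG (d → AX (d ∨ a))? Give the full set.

none

States satisfying c → a: {q0, q3, q4}.
States satisfying AG (c → a): ∅.
States satisfying d → AX (d ∨ a): {q1, q2, q4}.
States satisfying AG (d → AX (d ∨ a)): ∅.
States satisfying AG (c → a) ∧ AG (d → AX (d ∨ a)): ∅.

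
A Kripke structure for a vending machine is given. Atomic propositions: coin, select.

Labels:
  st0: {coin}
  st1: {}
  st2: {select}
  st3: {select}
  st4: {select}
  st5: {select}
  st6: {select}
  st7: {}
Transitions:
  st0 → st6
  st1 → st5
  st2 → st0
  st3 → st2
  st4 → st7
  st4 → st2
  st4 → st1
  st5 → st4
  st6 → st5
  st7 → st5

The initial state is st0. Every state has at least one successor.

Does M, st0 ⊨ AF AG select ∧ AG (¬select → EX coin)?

Violated

States satisfying AG select: ∅.
States satisfying AF AG select: ∅.
States satisfying ¬select → EX coin: {st2, st3, st4, st5, st6}.
States satisfying AG (¬select → EX coin): ∅.
States satisfying AF AG select ∧ AG (¬select → EX coin): ∅.
st0 ∉ Sat(AF AG select ∧ AG (¬select → EX coin)).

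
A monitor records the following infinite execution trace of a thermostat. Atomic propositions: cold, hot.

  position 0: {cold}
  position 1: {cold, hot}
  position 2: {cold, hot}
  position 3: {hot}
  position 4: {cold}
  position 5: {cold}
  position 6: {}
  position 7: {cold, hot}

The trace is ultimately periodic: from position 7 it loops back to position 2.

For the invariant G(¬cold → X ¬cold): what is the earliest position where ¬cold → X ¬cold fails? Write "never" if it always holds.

3

Check ¬cold → X ¬cold at each position in order: 0 ✓, 1 ✓, 2 ✓.
At position 3 the labels are {hot} and the next position 4 has {cold}, so ¬cold → X ¬cold is false there. This is the first violation.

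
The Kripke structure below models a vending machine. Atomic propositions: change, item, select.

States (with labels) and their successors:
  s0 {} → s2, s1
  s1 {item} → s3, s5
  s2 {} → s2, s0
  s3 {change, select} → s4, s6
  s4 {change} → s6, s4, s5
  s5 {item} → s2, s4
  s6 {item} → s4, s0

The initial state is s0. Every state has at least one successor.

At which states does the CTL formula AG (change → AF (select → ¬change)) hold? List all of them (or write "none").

States satisfying change → AF (select → ¬change): {s0, s1, s2, s3, s4, s5, s6}.
States satisfying AG (change → AF (select → ¬change)): {s0, s1, s2, s3, s4, s5, s6}.

{s0, s1, s2, s3, s4, s5, s6}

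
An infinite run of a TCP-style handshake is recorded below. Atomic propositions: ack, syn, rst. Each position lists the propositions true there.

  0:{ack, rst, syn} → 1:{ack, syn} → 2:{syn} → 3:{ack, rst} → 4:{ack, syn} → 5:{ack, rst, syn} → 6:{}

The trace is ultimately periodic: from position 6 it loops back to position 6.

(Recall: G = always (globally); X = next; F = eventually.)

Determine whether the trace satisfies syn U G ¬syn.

Walking from position 0: at position 3, G ¬syn has not yet held and syn fails, so syn U G ¬syn is false.

Violated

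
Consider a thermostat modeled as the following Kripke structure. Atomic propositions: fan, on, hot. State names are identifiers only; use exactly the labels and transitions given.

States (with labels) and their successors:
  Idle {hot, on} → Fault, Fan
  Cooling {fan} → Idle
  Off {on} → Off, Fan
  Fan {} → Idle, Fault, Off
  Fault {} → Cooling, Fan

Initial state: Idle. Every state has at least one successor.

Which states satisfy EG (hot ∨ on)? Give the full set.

{Off}

States satisfying hot ∨ on: {Idle, Off}.
States satisfying EG (hot ∨ on): {Off}.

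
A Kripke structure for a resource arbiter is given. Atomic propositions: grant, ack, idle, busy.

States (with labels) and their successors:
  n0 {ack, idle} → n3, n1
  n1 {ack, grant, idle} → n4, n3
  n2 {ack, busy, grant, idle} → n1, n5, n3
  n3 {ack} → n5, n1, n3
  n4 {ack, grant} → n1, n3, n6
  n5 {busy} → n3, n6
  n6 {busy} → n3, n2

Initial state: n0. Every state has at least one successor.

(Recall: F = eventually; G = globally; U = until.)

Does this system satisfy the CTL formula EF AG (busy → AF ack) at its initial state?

States satisfying AG (busy → AF ack): {n0, n1, n2, n3, n4, n5, n6}.
States satisfying EF AG (busy → AF ack): {n0, n1, n2, n3, n4, n5, n6}.
Some path from n0 reaches a state where AG (busy → AF ack) holds.
n0 ∈ Sat(EF AG (busy → AF ack)).

Holds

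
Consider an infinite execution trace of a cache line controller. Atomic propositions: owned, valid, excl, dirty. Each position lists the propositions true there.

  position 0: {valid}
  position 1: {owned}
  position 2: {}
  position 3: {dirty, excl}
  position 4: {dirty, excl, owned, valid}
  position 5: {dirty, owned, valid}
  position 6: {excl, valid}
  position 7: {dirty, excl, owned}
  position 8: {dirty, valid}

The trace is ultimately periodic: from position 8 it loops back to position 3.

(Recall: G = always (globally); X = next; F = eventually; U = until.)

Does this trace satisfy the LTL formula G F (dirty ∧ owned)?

F (dirty ∧ owned) holds at every position 0..8, and those are all positions ever visited, so G F (dirty ∧ owned) holds.

Yes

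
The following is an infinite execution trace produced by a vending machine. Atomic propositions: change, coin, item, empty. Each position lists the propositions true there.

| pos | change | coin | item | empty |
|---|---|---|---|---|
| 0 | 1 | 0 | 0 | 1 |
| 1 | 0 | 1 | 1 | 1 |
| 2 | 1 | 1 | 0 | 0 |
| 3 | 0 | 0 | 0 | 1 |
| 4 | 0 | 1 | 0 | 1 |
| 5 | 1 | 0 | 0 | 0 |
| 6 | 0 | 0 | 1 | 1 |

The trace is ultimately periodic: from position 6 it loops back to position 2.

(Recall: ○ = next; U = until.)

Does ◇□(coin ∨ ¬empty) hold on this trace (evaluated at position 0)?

□(coin ∨ ¬empty) is false at every position 0..6, so it never becomes true and ◇□(coin ∨ ¬empty) fails.

Does not hold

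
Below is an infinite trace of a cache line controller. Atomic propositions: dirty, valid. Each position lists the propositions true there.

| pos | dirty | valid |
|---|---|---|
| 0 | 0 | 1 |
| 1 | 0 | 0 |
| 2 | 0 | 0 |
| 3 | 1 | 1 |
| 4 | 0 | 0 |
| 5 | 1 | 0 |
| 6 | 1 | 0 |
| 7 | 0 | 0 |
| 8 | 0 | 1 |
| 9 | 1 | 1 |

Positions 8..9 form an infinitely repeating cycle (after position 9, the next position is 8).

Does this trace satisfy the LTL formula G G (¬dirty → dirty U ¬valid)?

G (¬dirty → dirty U ¬valid) must hold at every position from 0 onward. It fails at position 0, so G G (¬dirty → dirty U ¬valid) is false.

No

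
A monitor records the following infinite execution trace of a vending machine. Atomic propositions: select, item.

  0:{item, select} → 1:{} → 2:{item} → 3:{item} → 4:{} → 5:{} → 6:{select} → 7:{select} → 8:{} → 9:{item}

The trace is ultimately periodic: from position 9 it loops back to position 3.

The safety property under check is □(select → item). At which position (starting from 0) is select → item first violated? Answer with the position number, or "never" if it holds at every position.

Check select → item at each position in order: 0 ✓, 1 ✓, 2 ✓, 3 ✓, 4 ✓, 5 ✓.
At position 6 the labels are {select}, so select → item is false there. This is the first violation.

6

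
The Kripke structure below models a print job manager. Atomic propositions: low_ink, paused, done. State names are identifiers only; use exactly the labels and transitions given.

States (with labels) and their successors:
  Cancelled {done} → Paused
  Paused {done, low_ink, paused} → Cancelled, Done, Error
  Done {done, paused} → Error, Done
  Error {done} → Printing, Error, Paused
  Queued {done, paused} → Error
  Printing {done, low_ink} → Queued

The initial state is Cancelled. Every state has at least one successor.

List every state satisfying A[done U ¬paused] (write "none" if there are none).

{Cancelled, Error, Queued, Printing}

States satisfying done: {Cancelled, Paused, Done, Error, Queued, Printing}.
States satisfying ¬paused: {Cancelled, Error, Printing}.
States satisfying A[done U ¬paused]: {Cancelled, Error, Queued, Printing}.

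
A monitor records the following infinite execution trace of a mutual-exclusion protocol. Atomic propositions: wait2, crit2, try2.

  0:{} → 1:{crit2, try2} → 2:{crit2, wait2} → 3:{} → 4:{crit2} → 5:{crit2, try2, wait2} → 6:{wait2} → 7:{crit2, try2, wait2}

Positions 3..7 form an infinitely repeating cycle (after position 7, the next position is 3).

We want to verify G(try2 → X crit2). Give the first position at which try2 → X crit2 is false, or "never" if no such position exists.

5

Check try2 → X crit2 at each position in order: 0 ✓, 1 ✓, 2 ✓, 3 ✓, 4 ✓.
At position 5 the labels are {crit2, try2, wait2} and the next position 6 has {wait2}, so try2 → X crit2 is false there. This is the first violation.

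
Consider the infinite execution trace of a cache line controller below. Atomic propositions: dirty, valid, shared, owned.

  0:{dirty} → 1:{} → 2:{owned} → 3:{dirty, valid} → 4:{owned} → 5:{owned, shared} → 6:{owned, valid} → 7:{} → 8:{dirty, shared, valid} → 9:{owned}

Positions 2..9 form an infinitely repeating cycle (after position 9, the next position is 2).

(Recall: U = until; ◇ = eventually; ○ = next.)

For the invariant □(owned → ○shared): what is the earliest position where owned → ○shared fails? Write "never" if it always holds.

Check owned → ○shared at each position in order: 0 ✓, 1 ✓.
At position 2 the labels are {owned} and the next position 3 has {dirty, valid}, so owned → ○shared is false there. This is the first violation.

2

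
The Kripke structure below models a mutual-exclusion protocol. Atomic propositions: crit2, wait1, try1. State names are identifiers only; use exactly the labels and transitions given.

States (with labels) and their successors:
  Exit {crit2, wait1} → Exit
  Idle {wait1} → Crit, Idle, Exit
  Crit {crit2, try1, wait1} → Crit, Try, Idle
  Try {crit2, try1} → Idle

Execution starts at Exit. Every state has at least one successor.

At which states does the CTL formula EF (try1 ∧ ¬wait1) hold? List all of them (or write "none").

{Idle, Crit, Try}

States satisfying try1 ∧ ¬wait1: {Try}.
States satisfying EF (try1 ∧ ¬wait1): {Idle, Crit, Try}.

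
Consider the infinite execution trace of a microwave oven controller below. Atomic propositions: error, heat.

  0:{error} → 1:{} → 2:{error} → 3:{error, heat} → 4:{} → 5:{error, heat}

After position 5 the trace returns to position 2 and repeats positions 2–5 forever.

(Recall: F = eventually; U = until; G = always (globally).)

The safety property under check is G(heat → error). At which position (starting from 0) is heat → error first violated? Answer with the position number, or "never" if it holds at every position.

heat → error holds at every position 0..5, and those are all the positions the trace ever visits, so the invariant G(heat → error) is never violated.

never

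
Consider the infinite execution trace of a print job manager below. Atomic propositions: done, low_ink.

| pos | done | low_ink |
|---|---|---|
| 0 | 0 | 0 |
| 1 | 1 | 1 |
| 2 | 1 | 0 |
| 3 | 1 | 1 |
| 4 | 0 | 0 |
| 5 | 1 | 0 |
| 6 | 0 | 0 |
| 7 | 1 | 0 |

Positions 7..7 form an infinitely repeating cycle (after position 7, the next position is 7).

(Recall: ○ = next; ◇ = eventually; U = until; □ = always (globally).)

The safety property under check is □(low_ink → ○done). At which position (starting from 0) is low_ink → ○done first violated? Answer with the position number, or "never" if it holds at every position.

3

Check low_ink → ○done at each position in order: 0 ✓, 1 ✓, 2 ✓.
At position 3 the labels are {done, low_ink} and the next position 4 has {}, so low_ink → ○done is false there. This is the first violation.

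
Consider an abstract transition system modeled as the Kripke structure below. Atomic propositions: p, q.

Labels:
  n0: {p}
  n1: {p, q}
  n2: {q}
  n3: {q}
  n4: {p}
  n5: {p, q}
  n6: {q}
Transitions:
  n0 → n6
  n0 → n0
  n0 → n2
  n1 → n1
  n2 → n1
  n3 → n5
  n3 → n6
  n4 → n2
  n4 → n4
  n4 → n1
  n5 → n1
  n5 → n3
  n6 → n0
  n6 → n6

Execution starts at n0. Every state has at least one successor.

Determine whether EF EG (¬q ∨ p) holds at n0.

States satisfying EG (¬q ∨ p): {n0, n1, n4, n5}.
States satisfying EF EG (¬q ∨ p): {n0, n1, n2, n3, n4, n5, n6}.
Some path from n0 reaches a state where EG (¬q ∨ p) holds.
n0 ∈ Sat(EF EG (¬q ∨ p)).

Holds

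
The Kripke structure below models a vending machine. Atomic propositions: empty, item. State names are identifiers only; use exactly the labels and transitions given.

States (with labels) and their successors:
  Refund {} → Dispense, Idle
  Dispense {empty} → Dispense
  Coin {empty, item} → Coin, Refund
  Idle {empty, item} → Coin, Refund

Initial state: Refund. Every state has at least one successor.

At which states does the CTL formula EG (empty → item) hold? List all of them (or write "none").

States satisfying empty → item: {Refund, Coin, Idle}.
States satisfying EG (empty → item): {Refund, Coin, Idle}.

{Refund, Coin, Idle}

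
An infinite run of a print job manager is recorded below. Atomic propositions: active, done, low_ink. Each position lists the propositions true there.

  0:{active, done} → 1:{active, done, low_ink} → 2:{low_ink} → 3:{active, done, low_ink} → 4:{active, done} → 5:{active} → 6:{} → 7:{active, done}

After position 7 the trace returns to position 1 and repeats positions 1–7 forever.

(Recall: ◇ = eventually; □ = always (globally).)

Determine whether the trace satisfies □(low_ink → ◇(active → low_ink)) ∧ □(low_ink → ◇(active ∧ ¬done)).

low_ink → ◇(active → low_ink) holds at every position 0..7, and those are all positions ever visited, so □(low_ink → ◇(active → low_ink)) holds.
Positions where low_ink holds: 1, 2, 3.
Check ◇(active → low_ink) at each: 1→ok, 2→ok, 3→ok.
low_ink → ◇(active ∧ ¬done) holds at every position 0..7, and those are all positions ever visited, so □(low_ink → ◇(active ∧ ¬done)) holds.
Positions where low_ink holds: 1, 2, 3.
Check ◇(active ∧ ¬done) at each: 1→ok, 2→ok, 3→ok.
At position 0: □(low_ink → ◇(active → low_ink)) is true; □(low_ink → ◇(active ∧ ¬done)) is true; so □(low_ink → ◇(active → low_ink)) ∧ □(low_ink → ◇(active ∧ ¬done)) is true.

Holds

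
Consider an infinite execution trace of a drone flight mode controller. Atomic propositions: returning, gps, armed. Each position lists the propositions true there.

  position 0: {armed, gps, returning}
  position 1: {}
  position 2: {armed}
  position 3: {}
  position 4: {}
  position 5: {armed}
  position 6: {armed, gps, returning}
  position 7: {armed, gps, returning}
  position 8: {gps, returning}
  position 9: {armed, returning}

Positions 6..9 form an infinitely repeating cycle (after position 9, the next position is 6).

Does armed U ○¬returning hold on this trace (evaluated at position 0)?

Walking from position 0: ○¬returning first holds at position 0, and armed holds at every earlier position along the way, so armed U ○¬returning holds.

Yes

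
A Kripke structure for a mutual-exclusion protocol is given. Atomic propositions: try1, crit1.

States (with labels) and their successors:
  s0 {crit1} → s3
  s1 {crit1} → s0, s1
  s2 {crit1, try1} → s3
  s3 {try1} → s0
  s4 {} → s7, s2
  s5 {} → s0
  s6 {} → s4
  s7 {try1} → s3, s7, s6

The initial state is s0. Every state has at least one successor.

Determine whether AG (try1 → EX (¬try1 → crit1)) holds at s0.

Satisfied

States satisfying try1 → EX (¬try1 → crit1): {s0, s1, s2, s3, s4, s5, s6, s7}.
States satisfying AG (try1 → EX (¬try1 → crit1)): {s0, s1, s2, s3, s4, s5, s6, s7}.
Every state reachable from s0 satisfies try1 → EX (¬try1 → crit1).
s0 ∈ Sat(AG (try1 → EX (¬try1 → crit1))).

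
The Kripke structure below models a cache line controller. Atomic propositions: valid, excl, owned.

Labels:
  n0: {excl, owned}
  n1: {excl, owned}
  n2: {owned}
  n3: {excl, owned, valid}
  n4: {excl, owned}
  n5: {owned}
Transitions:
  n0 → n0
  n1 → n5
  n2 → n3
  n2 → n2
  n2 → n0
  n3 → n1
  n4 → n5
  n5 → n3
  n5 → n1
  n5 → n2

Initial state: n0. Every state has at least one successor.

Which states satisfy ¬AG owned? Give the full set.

States satisfying owned: {n0, n1, n2, n3, n4, n5}.
States satisfying AG owned: {n0, n1, n2, n3, n4, n5}.
States satisfying ¬AG owned: ∅.

none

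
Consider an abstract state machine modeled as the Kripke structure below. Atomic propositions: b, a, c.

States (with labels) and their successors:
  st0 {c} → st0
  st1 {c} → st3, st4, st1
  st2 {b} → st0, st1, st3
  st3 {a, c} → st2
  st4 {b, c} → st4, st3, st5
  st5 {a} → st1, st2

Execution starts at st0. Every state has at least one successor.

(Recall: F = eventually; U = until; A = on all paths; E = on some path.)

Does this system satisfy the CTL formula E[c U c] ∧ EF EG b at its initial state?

Violated

States satisfying c: {st0, st1, st3, st4}.
States satisfying E[c U c]: {st0, st1, st3, st4}.
States satisfying EG b: {st4}.
States satisfying EF EG b: {st1, st2, st3, st4, st5}.
States satisfying E[c U c] ∧ EF EG b: {st1, st3, st4}.
st0 ∉ Sat(E[c U c] ∧ EF EG b).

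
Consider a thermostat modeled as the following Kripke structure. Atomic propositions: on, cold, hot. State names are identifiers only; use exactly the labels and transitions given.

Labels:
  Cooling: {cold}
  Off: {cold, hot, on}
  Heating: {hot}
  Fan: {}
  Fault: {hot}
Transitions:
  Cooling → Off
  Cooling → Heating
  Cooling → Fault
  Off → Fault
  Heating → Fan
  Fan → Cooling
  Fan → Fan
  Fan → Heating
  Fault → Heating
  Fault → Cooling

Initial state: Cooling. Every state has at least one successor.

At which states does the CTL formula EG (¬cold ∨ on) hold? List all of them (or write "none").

States satisfying ¬cold ∨ on: {Off, Heating, Fan, Fault}.
States satisfying EG (¬cold ∨ on): {Off, Heating, Fan, Fault}.

{Off, Heating, Fan, Fault}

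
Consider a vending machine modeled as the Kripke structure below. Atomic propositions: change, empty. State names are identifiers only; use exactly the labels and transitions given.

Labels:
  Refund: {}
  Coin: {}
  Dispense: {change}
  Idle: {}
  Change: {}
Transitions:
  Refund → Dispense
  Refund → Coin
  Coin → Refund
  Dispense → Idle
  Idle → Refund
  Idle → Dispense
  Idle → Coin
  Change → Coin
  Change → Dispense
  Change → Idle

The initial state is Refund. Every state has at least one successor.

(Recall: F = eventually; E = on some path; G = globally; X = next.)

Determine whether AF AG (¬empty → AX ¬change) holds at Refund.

Violated

States satisfying AG (¬empty → AX ¬change): ∅.
States satisfying AF AG (¬empty → AX ¬change): ∅.
There is a path from Refund along which AG (¬empty → AX ¬change) never holds.
Refund ∉ Sat(AF AG (¬empty → AX ¬change)).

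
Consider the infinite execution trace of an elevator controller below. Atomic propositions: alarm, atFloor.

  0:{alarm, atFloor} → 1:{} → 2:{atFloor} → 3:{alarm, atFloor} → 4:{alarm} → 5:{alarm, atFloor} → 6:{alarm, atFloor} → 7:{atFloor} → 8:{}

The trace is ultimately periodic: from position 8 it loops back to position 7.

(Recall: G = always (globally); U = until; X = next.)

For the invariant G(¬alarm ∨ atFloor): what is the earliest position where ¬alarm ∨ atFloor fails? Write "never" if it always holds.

4

Check ¬alarm ∨ atFloor at each position in order: 0 ✓, 1 ✓, 2 ✓, 3 ✓.
At position 4 the labels are {alarm}, so ¬alarm ∨ atFloor is false there. This is the first violation.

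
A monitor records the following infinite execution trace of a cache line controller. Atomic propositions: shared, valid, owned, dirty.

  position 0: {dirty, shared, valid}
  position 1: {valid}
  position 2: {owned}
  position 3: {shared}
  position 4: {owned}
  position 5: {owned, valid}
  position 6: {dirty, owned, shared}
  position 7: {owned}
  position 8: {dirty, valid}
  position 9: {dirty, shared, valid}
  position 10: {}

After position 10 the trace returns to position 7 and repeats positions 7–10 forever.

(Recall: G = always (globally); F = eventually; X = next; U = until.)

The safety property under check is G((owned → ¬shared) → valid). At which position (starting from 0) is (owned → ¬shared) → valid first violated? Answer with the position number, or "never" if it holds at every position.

2

Check (owned → ¬shared) → valid at each position in order: 0 ✓, 1 ✓.
At position 2 the labels are {owned}, so (owned → ¬shared) → valid is false there. This is the first violation.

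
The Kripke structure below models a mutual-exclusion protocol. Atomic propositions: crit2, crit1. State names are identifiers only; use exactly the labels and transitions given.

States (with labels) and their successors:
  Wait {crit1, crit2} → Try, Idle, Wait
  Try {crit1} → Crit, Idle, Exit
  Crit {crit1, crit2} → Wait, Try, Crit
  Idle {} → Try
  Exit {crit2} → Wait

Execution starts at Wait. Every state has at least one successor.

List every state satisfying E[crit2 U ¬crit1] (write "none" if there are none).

{Wait, Crit, Idle, Exit}

States satisfying crit2: {Wait, Crit, Exit}.
States satisfying ¬crit1: {Idle, Exit}.
States satisfying E[crit2 U ¬crit1]: {Wait, Crit, Idle, Exit}.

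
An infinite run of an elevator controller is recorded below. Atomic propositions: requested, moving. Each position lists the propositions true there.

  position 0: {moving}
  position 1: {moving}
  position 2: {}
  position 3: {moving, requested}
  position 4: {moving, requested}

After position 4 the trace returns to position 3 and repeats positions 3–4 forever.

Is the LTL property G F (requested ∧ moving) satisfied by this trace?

Holds

F (requested ∧ moving) holds at every position 0..4, and those are all positions ever visited, so G F (requested ∧ moving) holds.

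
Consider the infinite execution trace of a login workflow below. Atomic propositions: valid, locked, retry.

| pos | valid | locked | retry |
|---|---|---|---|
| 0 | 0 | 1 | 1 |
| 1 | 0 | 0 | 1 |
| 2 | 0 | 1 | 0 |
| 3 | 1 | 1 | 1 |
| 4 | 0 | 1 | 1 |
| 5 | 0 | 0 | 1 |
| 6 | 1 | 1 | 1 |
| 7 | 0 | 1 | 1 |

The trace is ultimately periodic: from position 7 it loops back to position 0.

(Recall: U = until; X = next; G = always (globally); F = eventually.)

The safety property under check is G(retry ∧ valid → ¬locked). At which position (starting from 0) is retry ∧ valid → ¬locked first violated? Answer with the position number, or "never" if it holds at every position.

Check retry ∧ valid → ¬locked at each position in order: 0 ✓, 1 ✓, 2 ✓.
At position 3 the labels are {locked, retry, valid}, so retry ∧ valid → ¬locked is false there. This is the first violation.

3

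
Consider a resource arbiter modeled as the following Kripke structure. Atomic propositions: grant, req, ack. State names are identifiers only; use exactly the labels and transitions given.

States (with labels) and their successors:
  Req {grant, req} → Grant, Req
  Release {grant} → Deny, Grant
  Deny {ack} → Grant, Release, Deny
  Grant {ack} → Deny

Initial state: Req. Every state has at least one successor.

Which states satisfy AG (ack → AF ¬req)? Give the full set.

{Req, Release, Deny, Grant}

States satisfying ack → AF ¬req: {Req, Release, Deny, Grant}.
States satisfying AG (ack → AF ¬req): {Req, Release, Deny, Grant}.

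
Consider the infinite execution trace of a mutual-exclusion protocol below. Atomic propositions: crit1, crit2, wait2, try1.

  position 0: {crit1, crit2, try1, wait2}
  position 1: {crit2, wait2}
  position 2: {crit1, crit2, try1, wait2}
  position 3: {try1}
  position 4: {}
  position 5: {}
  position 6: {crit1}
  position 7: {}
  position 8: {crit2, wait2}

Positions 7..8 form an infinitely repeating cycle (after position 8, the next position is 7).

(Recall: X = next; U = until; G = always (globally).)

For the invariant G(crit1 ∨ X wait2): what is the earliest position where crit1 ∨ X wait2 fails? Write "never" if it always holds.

Check crit1 ∨ X wait2 at each position in order: 0 ✓, 1 ✓, 2 ✓.
At position 3 the labels are {try1} and the next position 4 has {}, so crit1 ∨ X wait2 is false there. This is the first violation.

3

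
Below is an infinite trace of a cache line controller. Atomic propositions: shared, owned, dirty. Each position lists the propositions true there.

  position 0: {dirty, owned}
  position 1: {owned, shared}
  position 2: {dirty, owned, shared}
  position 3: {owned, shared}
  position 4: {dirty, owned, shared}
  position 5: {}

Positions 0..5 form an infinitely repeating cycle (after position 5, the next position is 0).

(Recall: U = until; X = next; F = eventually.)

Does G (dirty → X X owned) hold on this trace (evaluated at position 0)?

Yes

dirty → X X owned holds at every position 0..5, and those are all positions ever visited, so G (dirty → X X owned) holds.
Positions where dirty holds: 0, 2, 4.
Check X X owned at each: 0→ok, 2→ok, 4→ok.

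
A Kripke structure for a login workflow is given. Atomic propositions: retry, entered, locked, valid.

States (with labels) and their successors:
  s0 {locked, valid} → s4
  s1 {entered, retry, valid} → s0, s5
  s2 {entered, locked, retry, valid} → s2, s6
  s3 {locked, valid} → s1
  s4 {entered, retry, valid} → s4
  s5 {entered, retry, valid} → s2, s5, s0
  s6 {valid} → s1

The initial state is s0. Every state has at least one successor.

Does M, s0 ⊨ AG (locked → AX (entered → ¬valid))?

Does not hold

States satisfying locked → AX (entered → ¬valid): {s1, s4, s5, s6}.
States satisfying AG (locked → AX (entered → ¬valid)): {s4}.
s0 is reachable from s0 and violates locked → AX (entered → ¬valid), so AG fails at s0.
s0 ∉ Sat(AG (locked → AX (entered → ¬valid))).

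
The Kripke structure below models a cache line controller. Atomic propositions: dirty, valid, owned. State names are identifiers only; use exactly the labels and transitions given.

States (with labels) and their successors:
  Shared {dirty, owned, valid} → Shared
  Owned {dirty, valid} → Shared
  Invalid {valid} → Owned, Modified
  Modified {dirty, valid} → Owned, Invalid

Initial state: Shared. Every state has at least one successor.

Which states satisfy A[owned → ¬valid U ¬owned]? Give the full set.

States satisfying owned → ¬valid: {Owned, Invalid, Modified}.
States satisfying ¬owned: {Owned, Invalid, Modified}.
States satisfying A[owned → ¬valid U ¬owned]: {Owned, Invalid, Modified}.

{Owned, Invalid, Modified}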